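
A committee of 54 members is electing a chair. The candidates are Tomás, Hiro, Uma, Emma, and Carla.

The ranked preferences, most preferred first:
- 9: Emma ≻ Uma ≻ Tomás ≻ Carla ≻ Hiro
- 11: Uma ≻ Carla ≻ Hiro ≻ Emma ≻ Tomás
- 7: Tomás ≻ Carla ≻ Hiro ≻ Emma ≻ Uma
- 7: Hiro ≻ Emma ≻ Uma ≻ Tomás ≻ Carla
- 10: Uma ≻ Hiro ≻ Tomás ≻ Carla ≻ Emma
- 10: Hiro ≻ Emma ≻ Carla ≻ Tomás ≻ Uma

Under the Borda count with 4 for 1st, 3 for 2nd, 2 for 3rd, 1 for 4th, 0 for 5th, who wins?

Hiro

Tomás: 9×2 + 11×0 + 7×4 + 7×1 + 10×2 + 10×1 = 83
Hiro: 9×0 + 11×2 + 7×2 + 7×4 + 10×3 + 10×4 = 134
Uma: 9×3 + 11×4 + 7×0 + 7×2 + 10×4 + 10×0 = 125
Emma: 9×4 + 11×1 + 7×1 + 7×3 + 10×0 + 10×3 = 105
Carla: 9×1 + 11×3 + 7×3 + 7×0 + 10×1 + 10×2 = 93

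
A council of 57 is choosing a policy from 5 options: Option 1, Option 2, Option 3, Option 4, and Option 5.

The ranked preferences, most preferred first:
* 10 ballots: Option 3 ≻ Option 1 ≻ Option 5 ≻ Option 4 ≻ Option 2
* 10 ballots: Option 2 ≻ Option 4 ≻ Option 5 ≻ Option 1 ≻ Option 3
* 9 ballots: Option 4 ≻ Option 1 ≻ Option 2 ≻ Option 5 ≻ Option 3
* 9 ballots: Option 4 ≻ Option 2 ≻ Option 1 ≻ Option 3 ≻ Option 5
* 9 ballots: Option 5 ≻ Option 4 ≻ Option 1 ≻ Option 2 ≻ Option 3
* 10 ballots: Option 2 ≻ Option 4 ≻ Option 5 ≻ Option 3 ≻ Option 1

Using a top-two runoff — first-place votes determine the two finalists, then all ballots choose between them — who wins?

Round 1 first-place votes: Option 1 0, Option 2 20, Option 3 10, Option 4 18, Option 5 9. Option 2 and Option 4 advance.
Runoff: Option 2 is ranked above Option 4 on 20 ballots, Option 4 above Option 2 on 37.

Option 4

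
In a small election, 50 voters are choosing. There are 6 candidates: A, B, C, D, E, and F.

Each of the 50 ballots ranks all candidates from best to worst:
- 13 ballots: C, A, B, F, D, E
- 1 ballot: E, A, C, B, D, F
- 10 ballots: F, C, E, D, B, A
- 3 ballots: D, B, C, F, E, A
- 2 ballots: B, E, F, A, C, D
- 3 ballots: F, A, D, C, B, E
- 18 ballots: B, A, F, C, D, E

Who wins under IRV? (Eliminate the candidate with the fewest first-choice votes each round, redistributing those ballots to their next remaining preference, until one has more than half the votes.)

C

Round 1: A 0, B 20, C 13, D 3, E 1, F 13. A eliminated.
Round 2: B 20, C 13, D 3, E 1, F 13. E eliminated.
Round 3: B 20, C 14, D 3, F 13. D eliminated.
Round 4: B 23, C 14, F 13. F eliminated.
Round 5: B 23, C 27. C has a majority (≥26).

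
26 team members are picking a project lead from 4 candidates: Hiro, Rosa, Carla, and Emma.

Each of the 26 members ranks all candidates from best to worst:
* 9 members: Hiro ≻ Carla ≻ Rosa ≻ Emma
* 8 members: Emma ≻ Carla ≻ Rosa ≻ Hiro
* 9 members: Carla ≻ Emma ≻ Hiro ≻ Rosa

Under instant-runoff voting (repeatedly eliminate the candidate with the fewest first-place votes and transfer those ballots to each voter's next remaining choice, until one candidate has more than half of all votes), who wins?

Carla

Round 1: Hiro 9, Rosa 0, Carla 9, Emma 8. Rosa eliminated.
Round 2: Hiro 9, Carla 9, Emma 8. Emma eliminated.
Round 3: Hiro 9, Carla 17. Carla has a majority (≥14).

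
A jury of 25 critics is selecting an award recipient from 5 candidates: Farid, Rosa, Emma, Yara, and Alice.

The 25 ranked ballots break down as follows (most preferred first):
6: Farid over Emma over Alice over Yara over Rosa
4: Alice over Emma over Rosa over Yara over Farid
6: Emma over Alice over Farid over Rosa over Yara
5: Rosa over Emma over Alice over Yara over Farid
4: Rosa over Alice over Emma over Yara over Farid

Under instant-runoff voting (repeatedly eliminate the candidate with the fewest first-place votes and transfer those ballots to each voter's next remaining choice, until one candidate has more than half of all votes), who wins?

Emma

Round 1: Farid 6, Rosa 9, Emma 6, Yara 0, Alice 4. Yara eliminated.
Round 2: Farid 6, Rosa 9, Emma 6, Alice 4. Alice eliminated.
Round 3: Farid 6, Rosa 9, Emma 10. Farid eliminated.
Round 4: Rosa 9, Emma 16. Emma has a majority (≥13).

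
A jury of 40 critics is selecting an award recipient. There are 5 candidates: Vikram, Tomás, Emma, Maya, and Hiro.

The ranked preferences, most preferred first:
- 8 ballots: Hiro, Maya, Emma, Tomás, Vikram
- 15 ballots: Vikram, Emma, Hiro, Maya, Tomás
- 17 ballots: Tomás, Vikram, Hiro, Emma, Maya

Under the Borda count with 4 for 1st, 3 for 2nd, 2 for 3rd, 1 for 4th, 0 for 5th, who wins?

Vikram

Vikram: 8×0 + 15×4 + 17×3 = 111
Tomás: 8×1 + 15×0 + 17×4 = 76
Emma: 8×2 + 15×3 + 17×1 = 78
Maya: 8×3 + 15×1 + 17×0 = 39
Hiro: 8×4 + 15×2 + 17×2 = 96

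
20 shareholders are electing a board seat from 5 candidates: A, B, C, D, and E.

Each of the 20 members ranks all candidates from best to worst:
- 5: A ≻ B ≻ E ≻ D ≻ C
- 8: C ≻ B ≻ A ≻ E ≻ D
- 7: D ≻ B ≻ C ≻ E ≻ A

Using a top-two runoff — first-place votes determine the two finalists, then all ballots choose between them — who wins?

D

Round 1 first-place votes: A 5, B 0, C 8, D 7, E 0. C and D advance.
Runoff: C is ranked above D on 8 ballots, D above C on 12.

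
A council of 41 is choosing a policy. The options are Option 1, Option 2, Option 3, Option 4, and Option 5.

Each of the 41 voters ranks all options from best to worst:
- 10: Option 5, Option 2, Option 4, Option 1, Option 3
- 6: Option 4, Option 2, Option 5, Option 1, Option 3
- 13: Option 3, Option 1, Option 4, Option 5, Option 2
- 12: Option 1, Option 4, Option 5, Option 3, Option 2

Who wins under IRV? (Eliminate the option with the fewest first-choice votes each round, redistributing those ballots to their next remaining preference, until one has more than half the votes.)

Option 5

Round 1: Option 1 12, Option 2 0, Option 3 13, Option 4 6, Option 5 10. Option 2 eliminated.
Round 2: Option 1 12, Option 3 13, Option 4 6, Option 5 10. Option 4 eliminated.
Round 3: Option 1 12, Option 3 13, Option 5 16. Option 1 eliminated.
Round 4: Option 3 13, Option 5 28. Option 5 has a majority (≥21).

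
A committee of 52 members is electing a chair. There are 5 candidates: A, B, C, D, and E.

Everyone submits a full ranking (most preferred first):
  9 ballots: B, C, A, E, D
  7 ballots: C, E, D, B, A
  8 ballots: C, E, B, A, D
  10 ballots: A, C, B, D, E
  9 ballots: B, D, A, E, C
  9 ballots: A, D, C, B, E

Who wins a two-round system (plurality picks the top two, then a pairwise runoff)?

Round 1 first-place votes: A 19, B 18, C 15, D 0, E 0. A and B advance.
Runoff: A is ranked above B on 19 ballots, B above A on 33.

B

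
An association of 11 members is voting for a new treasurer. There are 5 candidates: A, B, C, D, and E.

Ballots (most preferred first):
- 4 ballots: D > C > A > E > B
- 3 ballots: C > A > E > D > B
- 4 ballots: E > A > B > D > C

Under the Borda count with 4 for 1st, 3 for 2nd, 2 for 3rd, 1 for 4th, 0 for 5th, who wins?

A: 4×2 + 3×3 + 4×3 = 29
B: 4×0 + 3×0 + 4×2 = 8
C: 4×3 + 3×4 + 4×0 = 24
D: 4×4 + 3×1 + 4×1 = 23
E: 4×1 + 3×2 + 4×4 = 26

A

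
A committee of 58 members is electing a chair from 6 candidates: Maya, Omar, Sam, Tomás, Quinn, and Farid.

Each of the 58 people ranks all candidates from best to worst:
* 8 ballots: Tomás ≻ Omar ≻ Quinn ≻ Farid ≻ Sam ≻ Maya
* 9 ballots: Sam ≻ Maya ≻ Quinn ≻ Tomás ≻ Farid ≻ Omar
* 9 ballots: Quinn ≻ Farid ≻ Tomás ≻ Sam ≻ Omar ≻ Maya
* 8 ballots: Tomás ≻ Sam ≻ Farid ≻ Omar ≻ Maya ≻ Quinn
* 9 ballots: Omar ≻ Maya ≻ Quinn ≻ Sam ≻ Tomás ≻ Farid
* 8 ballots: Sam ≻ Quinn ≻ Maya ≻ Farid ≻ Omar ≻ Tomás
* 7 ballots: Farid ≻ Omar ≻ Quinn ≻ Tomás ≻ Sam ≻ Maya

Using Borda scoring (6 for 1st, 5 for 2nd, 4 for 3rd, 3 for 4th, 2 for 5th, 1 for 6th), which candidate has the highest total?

Maya: 8×1 + 9×5 + 9×1 + 8×2 + 9×5 + 8×4 + 7×1 = 162
Omar: 8×5 + 9×1 + 9×2 + 8×3 + 9×6 + 8×2 + 7×5 = 196
Sam: 8×2 + 9×6 + 9×3 + 8×5 + 9×3 + 8×6 + 7×2 = 226
Tomás: 8×6 + 9×3 + 9×4 + 8×6 + 9×2 + 8×1 + 7×3 = 206
Quinn: 8×4 + 9×4 + 9×6 + 8×1 + 9×4 + 8×5 + 7×4 = 234
Farid: 8×3 + 9×2 + 9×5 + 8×4 + 9×1 + 8×3 + 7×6 = 194

Quinn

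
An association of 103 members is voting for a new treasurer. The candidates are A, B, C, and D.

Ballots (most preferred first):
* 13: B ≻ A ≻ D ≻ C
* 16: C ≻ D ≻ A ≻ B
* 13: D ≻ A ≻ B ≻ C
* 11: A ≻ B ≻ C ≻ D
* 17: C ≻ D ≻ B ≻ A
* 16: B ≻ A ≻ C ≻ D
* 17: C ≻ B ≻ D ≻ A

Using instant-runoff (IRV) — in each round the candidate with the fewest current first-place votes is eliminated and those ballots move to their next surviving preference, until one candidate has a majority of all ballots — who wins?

B

Round 1: A 11, B 29, C 50, D 13. A eliminated.
Round 2: B 40, C 50, D 13. D eliminated.
Round 3: B 53, C 50. B has a majority (≥52).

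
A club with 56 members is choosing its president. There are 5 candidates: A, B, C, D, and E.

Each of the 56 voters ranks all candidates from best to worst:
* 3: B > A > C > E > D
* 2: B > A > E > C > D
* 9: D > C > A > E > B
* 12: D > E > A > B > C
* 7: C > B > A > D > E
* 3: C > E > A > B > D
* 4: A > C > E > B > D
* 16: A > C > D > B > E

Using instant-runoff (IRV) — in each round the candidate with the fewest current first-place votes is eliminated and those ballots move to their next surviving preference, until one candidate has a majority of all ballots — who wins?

Round 1: A 20, B 5, C 10, D 21, E 0. E eliminated.
Round 2: A 20, B 5, C 10, D 21. B eliminated.
Round 3: A 25, C 10, D 21. C eliminated.
Round 4: A 35, D 21. A has a majority (≥29).

A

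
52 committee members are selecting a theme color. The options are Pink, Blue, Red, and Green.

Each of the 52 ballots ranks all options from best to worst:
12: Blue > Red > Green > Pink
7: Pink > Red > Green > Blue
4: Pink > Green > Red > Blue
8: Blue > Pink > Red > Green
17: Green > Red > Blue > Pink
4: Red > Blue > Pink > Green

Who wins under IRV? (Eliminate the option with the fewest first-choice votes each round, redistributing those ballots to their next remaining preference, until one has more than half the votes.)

Round 1: Pink 11, Blue 20, Red 4, Green 17. Red eliminated.
Round 2: Pink 11, Blue 24, Green 17. Pink eliminated.
Round 3: Blue 24, Green 28. Green has a majority (≥27).

Green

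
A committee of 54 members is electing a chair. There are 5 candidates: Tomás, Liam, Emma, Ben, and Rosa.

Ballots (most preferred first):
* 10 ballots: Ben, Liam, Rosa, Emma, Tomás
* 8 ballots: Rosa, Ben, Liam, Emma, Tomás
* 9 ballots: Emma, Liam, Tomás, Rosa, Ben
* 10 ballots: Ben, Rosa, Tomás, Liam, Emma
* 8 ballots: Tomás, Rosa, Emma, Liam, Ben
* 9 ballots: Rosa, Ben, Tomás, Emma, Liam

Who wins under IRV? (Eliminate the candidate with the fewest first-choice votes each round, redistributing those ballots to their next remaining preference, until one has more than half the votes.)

Rosa

Round 1: Tomás 8, Liam 0, Emma 9, Ben 20, Rosa 17. Liam eliminated.
Round 2: Tomás 8, Emma 9, Ben 20, Rosa 17. Tomás eliminated.
Round 3: Emma 9, Ben 20, Rosa 25. Emma eliminated.
Round 4: Ben 20, Rosa 34. Rosa has a majority (≥28).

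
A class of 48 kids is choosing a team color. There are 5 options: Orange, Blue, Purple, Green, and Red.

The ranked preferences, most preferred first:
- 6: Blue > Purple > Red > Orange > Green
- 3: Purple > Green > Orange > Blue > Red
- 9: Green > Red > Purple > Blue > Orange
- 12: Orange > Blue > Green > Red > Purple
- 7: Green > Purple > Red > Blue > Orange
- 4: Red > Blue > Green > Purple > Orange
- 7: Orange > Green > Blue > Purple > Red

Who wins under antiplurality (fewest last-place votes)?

Last-place votes: Orange 20, Blue 0, Purple 12, Green 6, Red 10.

Blue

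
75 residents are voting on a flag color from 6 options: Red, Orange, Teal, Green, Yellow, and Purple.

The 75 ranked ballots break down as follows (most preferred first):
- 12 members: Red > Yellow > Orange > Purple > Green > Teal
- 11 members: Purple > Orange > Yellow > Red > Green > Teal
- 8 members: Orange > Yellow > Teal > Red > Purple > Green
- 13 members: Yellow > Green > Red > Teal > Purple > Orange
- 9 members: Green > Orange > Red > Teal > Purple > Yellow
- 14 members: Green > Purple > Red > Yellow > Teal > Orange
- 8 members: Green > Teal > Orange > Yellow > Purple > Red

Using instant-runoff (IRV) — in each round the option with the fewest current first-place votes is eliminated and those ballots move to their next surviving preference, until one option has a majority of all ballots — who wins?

Yellow

Round 1: Red 12, Orange 8, Teal 0, Green 31, Yellow 13, Purple 11. Teal eliminated.
Round 2: Red 12, Orange 8, Green 31, Yellow 13, Purple 11. Orange eliminated.
Round 3: Red 12, Green 31, Yellow 21, Purple 11. Purple eliminated.
Round 4: Red 12, Green 31, Yellow 32. Red eliminated.
Round 5: Green 31, Yellow 44. Yellow has a majority (≥38).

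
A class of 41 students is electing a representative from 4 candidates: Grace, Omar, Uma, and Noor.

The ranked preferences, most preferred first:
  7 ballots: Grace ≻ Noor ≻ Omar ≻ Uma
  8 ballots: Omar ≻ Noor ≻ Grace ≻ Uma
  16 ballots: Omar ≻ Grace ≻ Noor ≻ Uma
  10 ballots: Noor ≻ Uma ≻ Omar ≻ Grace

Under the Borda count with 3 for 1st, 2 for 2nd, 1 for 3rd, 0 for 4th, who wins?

Omar

Grace: 7×3 + 8×1 + 16×2 + 10×0 = 61
Omar: 7×1 + 8×3 + 16×3 + 10×1 = 89
Uma: 7×0 + 8×0 + 16×0 + 10×2 = 20
Noor: 7×2 + 8×2 + 16×1 + 10×3 = 76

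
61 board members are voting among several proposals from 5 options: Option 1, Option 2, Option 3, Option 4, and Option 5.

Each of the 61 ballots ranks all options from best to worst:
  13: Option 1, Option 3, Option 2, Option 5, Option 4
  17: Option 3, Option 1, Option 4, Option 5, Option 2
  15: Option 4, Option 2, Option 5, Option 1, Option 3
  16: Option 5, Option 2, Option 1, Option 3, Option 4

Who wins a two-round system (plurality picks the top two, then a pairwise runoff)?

Round 1 first-place votes: Option 1 13, Option 2 0, Option 3 17, Option 4 15, Option 5 16. Option 3 and Option 5 advance.
Runoff: Option 3 is ranked above Option 5 on 30 ballots, Option 5 above Option 3 on 31.

Option 5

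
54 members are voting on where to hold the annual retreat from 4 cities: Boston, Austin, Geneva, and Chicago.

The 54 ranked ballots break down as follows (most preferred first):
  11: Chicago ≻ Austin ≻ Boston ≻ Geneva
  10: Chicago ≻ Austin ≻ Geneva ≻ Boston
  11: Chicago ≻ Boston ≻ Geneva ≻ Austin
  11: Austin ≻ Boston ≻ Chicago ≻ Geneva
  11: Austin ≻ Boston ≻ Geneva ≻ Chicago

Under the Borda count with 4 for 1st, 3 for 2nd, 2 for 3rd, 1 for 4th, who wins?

Boston: 11×2 + 10×1 + 11×3 + 11×3 + 11×3 = 131
Austin: 11×3 + 10×3 + 11×1 + 11×4 + 11×4 = 162
Geneva: 11×1 + 10×2 + 11×2 + 11×1 + 11×2 = 86
Chicago: 11×4 + 10×4 + 11×4 + 11×2 + 11×1 = 161

Austin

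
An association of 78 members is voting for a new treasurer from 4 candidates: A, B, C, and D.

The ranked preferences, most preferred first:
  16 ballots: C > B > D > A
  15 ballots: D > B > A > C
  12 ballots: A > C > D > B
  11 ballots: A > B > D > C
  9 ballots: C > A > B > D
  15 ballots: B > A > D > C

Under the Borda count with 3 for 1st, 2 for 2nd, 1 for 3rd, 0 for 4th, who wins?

A: 16×0 + 15×1 + 12×3 + 11×3 + 9×2 + 15×2 = 132
B: 16×2 + 15×2 + 12×0 + 11×2 + 9×1 + 15×3 = 138
C: 16×3 + 15×0 + 12×2 + 11×0 + 9×3 + 15×0 = 99
D: 16×1 + 15×3 + 12×1 + 11×1 + 9×0 + 15×1 = 99

B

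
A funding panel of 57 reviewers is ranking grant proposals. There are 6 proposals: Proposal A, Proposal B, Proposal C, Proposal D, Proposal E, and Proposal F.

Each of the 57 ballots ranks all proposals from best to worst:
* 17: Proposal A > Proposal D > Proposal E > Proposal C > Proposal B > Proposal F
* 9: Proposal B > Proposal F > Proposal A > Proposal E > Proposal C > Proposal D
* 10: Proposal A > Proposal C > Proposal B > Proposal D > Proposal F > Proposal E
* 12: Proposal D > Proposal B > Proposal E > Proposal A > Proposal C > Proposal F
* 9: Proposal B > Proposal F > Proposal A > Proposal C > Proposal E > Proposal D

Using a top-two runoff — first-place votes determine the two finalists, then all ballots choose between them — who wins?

Round 1 first-place votes: Proposal A 27, Proposal B 18, Proposal C 0, Proposal D 12, Proposal E 0, Proposal F 0. Proposal A and Proposal B advance.
Runoff: Proposal A is ranked above Proposal B on 27 ballots, Proposal B above Proposal A on 30.

Proposal B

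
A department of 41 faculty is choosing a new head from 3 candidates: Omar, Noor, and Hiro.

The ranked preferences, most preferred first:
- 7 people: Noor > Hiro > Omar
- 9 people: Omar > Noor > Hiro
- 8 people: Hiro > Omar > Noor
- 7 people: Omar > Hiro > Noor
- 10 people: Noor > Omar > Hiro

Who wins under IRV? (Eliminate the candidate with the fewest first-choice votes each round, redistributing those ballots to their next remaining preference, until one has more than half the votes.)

Omar

Round 1: Omar 16, Noor 17, Hiro 8. Hiro eliminated.
Round 2: Omar 24, Noor 17. Omar has a majority (≥21).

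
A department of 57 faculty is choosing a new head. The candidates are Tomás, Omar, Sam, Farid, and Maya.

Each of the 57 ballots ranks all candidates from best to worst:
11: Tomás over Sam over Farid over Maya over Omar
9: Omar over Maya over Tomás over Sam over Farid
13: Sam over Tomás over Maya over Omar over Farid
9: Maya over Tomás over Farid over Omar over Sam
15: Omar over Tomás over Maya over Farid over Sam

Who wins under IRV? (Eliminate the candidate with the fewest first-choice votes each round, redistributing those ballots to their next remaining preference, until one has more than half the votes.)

Round 1: Tomás 11, Omar 24, Sam 13, Farid 0, Maya 9. Farid eliminated.
Round 2: Tomás 11, Omar 24, Sam 13, Maya 9. Maya eliminated.
Round 3: Tomás 20, Omar 24, Sam 13. Sam eliminated.
Round 4: Tomás 33, Omar 24. Tomás has a majority (≥29).

Tomás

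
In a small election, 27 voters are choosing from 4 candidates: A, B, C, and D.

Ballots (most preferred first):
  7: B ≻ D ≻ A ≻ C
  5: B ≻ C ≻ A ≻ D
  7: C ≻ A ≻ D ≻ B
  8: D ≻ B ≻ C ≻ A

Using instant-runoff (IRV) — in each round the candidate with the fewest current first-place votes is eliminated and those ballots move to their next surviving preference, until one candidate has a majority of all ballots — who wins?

Round 1: A 0, B 12, C 7, D 8. A eliminated.
Round 2: B 12, C 7, D 8. C eliminated.
Round 3: B 12, D 15. D has a majority (≥14).

D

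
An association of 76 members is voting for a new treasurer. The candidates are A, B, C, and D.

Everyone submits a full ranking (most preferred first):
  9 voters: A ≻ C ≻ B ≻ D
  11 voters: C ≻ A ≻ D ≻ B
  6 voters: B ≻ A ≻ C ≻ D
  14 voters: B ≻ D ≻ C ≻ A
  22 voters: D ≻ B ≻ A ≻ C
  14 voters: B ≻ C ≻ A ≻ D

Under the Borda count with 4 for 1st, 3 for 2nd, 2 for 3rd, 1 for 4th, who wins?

A: 9×4 + 11×3 + 6×3 + 14×1 + 22×2 + 14×2 = 173
B: 9×2 + 11×1 + 6×4 + 14×4 + 22×3 + 14×4 = 231
C: 9×3 + 11×4 + 6×2 + 14×2 + 22×1 + 14×3 = 175
D: 9×1 + 11×2 + 6×1 + 14×3 + 22×4 + 14×1 = 181

B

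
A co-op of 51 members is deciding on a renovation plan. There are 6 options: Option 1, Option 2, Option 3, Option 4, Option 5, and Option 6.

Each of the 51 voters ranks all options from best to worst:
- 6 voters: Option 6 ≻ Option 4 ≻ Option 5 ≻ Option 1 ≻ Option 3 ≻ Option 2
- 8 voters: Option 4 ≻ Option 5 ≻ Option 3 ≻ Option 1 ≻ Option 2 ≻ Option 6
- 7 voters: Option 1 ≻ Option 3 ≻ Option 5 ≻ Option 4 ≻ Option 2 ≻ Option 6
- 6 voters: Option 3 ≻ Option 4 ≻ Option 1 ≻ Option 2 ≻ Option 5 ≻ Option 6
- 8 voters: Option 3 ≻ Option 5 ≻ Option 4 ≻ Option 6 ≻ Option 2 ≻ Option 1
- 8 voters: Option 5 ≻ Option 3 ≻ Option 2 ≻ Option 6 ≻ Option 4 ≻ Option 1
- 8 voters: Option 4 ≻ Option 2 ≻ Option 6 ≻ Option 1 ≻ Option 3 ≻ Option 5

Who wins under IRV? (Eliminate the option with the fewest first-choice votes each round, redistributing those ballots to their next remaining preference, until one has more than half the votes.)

Round 1: Option 1 7, Option 2 0, Option 3 14, Option 4 16, Option 5 8, Option 6 6. Option 2 eliminated.
Round 2: Option 1 7, Option 3 14, Option 4 16, Option 5 8, Option 6 6. Option 6 eliminated.
Round 3: Option 1 7, Option 3 14, Option 4 22, Option 5 8. Option 1 eliminated.
Round 4: Option 3 21, Option 4 22, Option 5 8. Option 5 eliminated.
Round 5: Option 3 29, Option 4 22. Option 3 has a majority (≥26).

Option 3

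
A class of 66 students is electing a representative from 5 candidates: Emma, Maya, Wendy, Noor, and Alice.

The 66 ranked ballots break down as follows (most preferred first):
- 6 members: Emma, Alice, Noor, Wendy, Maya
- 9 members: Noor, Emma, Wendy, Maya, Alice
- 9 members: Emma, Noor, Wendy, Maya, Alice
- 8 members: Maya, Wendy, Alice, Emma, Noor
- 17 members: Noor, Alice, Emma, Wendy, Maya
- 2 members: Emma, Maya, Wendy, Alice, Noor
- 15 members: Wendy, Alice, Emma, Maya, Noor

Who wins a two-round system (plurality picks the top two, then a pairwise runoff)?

Round 1 first-place votes: Emma 17, Maya 8, Wendy 15, Noor 26, Alice 0. Noor and Emma advance.
Runoff: Noor is ranked above Emma on 26 ballots, Emma above Noor on 40.

Emma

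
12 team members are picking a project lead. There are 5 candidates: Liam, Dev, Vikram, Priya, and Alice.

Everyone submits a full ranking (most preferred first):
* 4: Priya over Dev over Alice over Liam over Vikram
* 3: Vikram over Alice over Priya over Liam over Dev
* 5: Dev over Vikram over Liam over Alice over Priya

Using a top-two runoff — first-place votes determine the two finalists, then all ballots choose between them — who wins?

Round 1 first-place votes: Liam 0, Dev 5, Vikram 3, Priya 4, Alice 0. Dev and Priya advance.
Runoff: Dev is ranked above Priya on 5 ballots, Priya above Dev on 7.

Priya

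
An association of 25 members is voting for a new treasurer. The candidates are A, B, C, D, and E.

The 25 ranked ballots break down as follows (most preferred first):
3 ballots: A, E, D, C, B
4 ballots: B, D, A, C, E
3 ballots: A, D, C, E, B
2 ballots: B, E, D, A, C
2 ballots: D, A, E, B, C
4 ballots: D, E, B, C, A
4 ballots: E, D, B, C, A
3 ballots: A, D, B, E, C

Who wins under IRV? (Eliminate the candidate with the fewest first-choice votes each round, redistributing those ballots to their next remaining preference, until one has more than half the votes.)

Round 1: A 9, B 6, C 0, D 6, E 4. C eliminated.
Round 2: A 9, B 6, D 6, E 4. E eliminated.
Round 3: A 9, B 6, D 10. B eliminated.
Round 4: A 9, D 16. D has a majority (≥13).

D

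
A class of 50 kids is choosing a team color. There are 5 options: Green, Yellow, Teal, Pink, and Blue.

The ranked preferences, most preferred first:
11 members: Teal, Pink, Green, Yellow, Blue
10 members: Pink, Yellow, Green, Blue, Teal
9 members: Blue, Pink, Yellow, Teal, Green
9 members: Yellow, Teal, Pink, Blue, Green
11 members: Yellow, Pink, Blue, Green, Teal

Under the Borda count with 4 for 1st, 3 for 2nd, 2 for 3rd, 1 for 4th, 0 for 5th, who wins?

Green: 11×2 + 10×2 + 9×0 + 9×0 + 11×1 = 53
Yellow: 11×1 + 10×3 + 9×2 + 9×4 + 11×4 = 139
Teal: 11×4 + 10×0 + 9×1 + 9×3 + 11×0 = 80
Pink: 11×3 + 10×4 + 9×3 + 9×2 + 11×3 = 151
Blue: 11×0 + 10×1 + 9×4 + 9×1 + 11×2 = 77

Pink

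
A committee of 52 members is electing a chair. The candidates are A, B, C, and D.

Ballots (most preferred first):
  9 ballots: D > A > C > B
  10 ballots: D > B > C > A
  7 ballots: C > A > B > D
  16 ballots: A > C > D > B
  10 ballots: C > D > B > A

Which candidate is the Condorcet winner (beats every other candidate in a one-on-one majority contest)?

C vs A: 27–25
C vs B: 42–10
C vs D: 33–19
C beats every other candidate.

C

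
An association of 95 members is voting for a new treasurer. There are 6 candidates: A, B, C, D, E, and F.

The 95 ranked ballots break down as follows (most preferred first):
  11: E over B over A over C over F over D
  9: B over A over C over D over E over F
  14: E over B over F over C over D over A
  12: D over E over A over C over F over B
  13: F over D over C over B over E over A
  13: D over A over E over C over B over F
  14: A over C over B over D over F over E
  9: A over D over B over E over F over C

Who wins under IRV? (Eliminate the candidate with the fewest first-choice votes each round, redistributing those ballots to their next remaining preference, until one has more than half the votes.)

D

Round 1: A 23, B 9, C 0, D 25, E 25, F 13. C eliminated.
Round 2: A 23, B 9, D 25, E 25, F 13. B eliminated.
Round 3: A 32, D 25, E 25, F 13. F eliminated.
Round 4: A 32, D 38, E 25. E eliminated.
Round 5: A 43, D 52. D has a majority (≥48).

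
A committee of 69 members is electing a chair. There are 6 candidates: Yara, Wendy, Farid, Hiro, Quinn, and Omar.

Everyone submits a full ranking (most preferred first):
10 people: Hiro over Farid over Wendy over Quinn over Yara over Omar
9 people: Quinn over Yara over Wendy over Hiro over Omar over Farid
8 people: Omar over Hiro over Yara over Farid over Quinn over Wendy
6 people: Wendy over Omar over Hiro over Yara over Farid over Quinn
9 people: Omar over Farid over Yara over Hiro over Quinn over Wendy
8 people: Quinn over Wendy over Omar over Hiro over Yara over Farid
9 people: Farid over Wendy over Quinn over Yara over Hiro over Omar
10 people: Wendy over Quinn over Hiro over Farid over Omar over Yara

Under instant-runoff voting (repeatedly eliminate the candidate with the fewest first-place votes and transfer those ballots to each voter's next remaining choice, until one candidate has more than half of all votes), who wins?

Wendy

Round 1: Yara 0, Wendy 16, Farid 9, Hiro 10, Quinn 17, Omar 17. Yara eliminated.
Round 2: Wendy 16, Farid 9, Hiro 10, Quinn 17, Omar 17. Farid eliminated.
Round 3: Wendy 25, Hiro 10, Quinn 17, Omar 17. Hiro eliminated.
Round 4: Wendy 35, Quinn 17, Omar 17. Wendy has a majority (≥35).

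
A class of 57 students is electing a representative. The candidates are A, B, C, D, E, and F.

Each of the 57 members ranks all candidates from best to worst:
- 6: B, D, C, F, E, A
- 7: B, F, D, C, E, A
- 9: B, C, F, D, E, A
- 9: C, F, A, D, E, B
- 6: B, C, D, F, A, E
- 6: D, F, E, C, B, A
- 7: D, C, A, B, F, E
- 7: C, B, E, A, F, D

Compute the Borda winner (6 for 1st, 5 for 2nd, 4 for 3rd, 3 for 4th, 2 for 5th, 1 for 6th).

A: 6×1 + 7×1 + 9×1 + 9×4 + 6×2 + 6×1 + 7×4 + 7×3 = 125
B: 6×6 + 7×6 + 9×6 + 9×1 + 6×6 + 6×2 + 7×3 + 7×5 = 245
C: 6×4 + 7×3 + 9×5 + 9×6 + 6×5 + 6×3 + 7×5 + 7×6 = 269
D: 6×5 + 7×4 + 9×3 + 9×3 + 6×4 + 6×6 + 7×6 + 7×1 = 221
E: 6×2 + 7×2 + 9×2 + 9×2 + 6×1 + 6×4 + 7×1 + 7×4 = 127
F: 6×3 + 7×5 + 9×4 + 9×5 + 6×3 + 6×5 + 7×2 + 7×2 = 210

C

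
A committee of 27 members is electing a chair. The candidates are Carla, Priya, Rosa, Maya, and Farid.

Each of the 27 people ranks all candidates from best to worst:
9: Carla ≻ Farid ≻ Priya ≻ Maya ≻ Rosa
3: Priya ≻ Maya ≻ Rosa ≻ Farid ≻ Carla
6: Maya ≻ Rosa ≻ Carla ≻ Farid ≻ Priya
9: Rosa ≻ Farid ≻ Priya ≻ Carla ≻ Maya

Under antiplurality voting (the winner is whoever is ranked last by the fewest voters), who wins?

Farid

Last-place votes: Carla 3, Priya 6, Rosa 9, Maya 9, Farid 0.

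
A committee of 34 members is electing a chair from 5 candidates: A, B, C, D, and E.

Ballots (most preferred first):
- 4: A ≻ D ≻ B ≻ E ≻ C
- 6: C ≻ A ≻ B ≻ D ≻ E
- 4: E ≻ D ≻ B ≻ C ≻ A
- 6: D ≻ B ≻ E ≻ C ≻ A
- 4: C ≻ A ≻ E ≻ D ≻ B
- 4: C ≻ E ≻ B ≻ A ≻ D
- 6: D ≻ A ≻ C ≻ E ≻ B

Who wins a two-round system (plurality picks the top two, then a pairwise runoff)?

D

Round 1 first-place votes: A 4, B 0, C 14, D 12, E 4. C and D advance.
Runoff: C is ranked above D on 14 ballots, D above C on 20.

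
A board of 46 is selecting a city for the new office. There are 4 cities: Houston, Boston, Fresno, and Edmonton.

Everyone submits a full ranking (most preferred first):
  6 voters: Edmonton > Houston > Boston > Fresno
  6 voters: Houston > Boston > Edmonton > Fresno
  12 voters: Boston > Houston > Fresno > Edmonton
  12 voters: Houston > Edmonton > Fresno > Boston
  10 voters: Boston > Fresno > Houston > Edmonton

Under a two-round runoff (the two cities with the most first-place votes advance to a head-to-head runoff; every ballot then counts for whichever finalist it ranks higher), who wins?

Houston

Round 1 first-place votes: Houston 18, Boston 22, Fresno 0, Edmonton 6. Boston and Houston advance.
Runoff: Boston is ranked above Houston on 22 ballots, Houston above Boston on 24.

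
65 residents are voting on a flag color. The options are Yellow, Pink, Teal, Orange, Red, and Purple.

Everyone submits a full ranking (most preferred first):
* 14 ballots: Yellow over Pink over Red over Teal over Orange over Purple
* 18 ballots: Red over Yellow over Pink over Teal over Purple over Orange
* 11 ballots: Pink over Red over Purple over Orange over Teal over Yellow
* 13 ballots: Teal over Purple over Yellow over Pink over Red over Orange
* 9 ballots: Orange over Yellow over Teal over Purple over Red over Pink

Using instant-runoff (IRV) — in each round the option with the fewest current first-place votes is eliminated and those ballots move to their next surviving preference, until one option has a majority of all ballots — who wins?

Yellow

Round 1: Yellow 14, Pink 11, Teal 13, Orange 9, Red 18, Purple 0. Purple eliminated.
Round 2: Yellow 14, Pink 11, Teal 13, Orange 9, Red 18. Orange eliminated.
Round 3: Yellow 23, Pink 11, Teal 13, Red 18. Pink eliminated.
Round 4: Yellow 23, Teal 13, Red 29. Teal eliminated.
Round 5: Yellow 36, Red 29. Yellow has a majority (≥33).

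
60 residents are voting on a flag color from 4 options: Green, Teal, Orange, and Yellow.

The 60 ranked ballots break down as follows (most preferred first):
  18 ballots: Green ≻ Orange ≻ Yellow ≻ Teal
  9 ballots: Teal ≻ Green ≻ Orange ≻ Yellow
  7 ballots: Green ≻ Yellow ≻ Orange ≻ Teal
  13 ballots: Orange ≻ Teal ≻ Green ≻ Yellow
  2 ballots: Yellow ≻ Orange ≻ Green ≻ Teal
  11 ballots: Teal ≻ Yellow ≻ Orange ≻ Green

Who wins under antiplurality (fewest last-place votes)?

Last-place votes: Green 11, Teal 27, Orange 0, Yellow 22.

Orange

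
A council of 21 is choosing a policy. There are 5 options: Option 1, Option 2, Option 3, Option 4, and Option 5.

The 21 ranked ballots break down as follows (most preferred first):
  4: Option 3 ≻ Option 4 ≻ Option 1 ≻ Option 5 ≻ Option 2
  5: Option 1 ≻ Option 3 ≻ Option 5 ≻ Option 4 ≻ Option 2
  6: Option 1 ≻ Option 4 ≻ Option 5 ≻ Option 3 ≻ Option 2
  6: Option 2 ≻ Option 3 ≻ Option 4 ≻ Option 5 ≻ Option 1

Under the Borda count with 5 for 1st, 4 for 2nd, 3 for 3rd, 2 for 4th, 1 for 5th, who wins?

Option 1: 4×3 + 5×5 + 6×5 + 6×1 = 73
Option 2: 4×1 + 5×1 + 6×1 + 6×5 = 45
Option 3: 4×5 + 5×4 + 6×2 + 6×4 = 76
Option 4: 4×4 + 5×2 + 6×4 + 6×3 = 68
Option 5: 4×2 + 5×3 + 6×3 + 6×2 = 53

Option 3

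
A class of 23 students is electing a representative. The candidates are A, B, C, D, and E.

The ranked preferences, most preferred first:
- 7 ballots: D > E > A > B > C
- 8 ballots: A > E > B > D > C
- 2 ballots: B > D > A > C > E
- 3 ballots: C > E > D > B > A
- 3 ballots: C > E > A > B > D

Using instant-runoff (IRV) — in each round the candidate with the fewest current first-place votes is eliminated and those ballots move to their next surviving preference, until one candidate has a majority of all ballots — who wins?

D

Round 1: A 8, B 2, C 6, D 7, E 0. E eliminated.
Round 2: A 8, B 2, C 6, D 7. B eliminated.
Round 3: A 8, C 6, D 9. C eliminated.
Round 4: A 11, D 12. D has a majority (≥12).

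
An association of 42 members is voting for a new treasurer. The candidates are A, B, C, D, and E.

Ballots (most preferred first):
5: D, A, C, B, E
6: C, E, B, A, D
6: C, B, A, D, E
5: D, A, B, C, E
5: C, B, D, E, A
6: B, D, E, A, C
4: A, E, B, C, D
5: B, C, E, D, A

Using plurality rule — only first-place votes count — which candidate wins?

First-place votes: A 4, B 11, C 17, D 10, E 0.

C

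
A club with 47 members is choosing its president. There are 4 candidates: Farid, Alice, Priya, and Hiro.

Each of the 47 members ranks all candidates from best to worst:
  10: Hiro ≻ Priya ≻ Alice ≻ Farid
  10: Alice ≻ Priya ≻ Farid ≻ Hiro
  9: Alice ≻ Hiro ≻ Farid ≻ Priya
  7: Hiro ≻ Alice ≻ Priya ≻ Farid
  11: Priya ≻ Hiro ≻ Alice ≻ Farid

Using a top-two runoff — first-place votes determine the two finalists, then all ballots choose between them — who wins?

Hiro

Round 1 first-place votes: Farid 0, Alice 19, Priya 11, Hiro 17. Alice and Hiro advance.
Runoff: Alice is ranked above Hiro on 19 ballots, Hiro above Alice on 28.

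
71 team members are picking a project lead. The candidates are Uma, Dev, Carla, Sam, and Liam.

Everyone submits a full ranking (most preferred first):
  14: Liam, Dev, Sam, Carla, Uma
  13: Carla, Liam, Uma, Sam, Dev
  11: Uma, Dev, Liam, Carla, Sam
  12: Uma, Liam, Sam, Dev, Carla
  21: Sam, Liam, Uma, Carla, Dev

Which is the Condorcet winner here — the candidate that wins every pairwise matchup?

Liam

Liam vs Uma: 48–23
Liam vs Dev: 60–11
Liam vs Carla: 58–13
Liam vs Sam: 50–21
Liam beats every other candidate.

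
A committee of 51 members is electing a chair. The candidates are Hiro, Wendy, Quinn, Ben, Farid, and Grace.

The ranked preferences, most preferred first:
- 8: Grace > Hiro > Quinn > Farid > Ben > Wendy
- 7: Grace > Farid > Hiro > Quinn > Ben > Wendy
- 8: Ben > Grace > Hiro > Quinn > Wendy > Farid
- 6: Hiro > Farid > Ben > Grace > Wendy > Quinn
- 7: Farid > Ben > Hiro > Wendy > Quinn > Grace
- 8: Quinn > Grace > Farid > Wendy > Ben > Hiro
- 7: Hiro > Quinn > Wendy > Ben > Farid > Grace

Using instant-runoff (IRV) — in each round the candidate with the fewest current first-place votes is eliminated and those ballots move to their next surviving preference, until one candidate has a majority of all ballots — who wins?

Round 1: Hiro 13, Wendy 0, Quinn 8, Ben 8, Farid 7, Grace 15. Wendy eliminated.
Round 2: Hiro 13, Quinn 8, Ben 8, Farid 7, Grace 15. Farid eliminated.
Round 3: Hiro 13, Quinn 8, Ben 15, Grace 15. Quinn eliminated.
Round 4: Hiro 13, Ben 15, Grace 23. Hiro eliminated.
Round 5: Ben 28, Grace 23. Ben has a majority (≥26).

Ben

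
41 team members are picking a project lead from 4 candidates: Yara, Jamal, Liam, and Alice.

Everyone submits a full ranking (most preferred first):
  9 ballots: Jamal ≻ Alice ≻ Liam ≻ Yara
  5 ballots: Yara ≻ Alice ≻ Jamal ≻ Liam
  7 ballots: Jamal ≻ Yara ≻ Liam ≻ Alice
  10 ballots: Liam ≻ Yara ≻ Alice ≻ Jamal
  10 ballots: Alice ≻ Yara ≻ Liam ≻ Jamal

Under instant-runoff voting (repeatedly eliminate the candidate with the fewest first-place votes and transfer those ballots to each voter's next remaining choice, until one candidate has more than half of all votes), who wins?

Alice

Round 1: Yara 5, Jamal 16, Liam 10, Alice 10. Yara eliminated.
Round 2: Jamal 16, Liam 10, Alice 15. Liam eliminated.
Round 3: Jamal 16, Alice 25. Alice has a majority (≥21).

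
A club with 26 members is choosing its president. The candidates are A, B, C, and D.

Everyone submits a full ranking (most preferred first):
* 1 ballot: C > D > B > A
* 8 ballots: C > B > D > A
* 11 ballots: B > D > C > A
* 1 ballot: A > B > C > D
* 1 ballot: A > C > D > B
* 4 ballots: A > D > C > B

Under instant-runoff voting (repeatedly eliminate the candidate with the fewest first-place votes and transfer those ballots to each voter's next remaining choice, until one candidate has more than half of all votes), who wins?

C

Round 1: A 6, B 11, C 9, D 0. D eliminated.
Round 2: A 6, B 11, C 9. A eliminated.
Round 3: B 12, C 14. C has a majority (≥14).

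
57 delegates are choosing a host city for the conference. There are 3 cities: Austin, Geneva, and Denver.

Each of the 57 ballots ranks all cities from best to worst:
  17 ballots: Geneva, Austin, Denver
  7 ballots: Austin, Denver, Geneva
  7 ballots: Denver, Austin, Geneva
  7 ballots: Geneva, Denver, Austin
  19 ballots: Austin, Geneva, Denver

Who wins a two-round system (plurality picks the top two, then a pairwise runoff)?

Round 1 first-place votes: Austin 26, Geneva 24, Denver 7. Austin and Geneva advance.
Runoff: Austin is ranked above Geneva on 33 ballots, Geneva above Austin on 24.

Austin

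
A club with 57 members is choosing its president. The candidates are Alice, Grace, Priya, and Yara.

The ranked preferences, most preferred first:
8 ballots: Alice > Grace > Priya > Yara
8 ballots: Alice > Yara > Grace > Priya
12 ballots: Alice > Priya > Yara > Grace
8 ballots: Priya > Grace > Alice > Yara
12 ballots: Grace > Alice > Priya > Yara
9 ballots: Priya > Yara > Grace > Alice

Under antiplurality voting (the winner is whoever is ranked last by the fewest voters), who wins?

Priya

Last-place votes: Alice 9, Grace 12, Priya 8, Yara 28.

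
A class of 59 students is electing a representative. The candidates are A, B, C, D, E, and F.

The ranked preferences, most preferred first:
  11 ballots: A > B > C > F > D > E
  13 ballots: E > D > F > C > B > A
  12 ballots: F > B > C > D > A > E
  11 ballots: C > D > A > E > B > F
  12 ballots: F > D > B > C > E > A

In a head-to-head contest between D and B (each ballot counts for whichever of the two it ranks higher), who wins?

D

D is ranked above B on 36 ballots; B above D on 23.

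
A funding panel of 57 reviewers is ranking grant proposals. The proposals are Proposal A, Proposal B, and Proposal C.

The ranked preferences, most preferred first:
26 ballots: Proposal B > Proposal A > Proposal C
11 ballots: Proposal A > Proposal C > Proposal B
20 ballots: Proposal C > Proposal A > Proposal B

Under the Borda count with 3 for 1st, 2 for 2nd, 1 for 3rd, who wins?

Proposal A

Proposal A: 26×2 + 11×3 + 20×2 = 125
Proposal B: 26×3 + 11×1 + 20×1 = 109
Proposal C: 26×1 + 11×2 + 20×3 = 108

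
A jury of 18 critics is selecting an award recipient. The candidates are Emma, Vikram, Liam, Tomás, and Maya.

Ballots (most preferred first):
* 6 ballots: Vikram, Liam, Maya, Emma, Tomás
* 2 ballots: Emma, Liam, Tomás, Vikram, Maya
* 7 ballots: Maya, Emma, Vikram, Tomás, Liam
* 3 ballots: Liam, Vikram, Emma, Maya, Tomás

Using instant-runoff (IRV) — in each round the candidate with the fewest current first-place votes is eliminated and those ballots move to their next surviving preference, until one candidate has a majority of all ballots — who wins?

Round 1: Emma 2, Vikram 6, Liam 3, Tomás 0, Maya 7. Tomás eliminated.
Round 2: Emma 2, Vikram 6, Liam 3, Maya 7. Emma eliminated.
Round 3: Vikram 6, Liam 5, Maya 7. Liam eliminated.
Round 4: Vikram 11, Maya 7. Vikram has a majority (≥10).

Vikram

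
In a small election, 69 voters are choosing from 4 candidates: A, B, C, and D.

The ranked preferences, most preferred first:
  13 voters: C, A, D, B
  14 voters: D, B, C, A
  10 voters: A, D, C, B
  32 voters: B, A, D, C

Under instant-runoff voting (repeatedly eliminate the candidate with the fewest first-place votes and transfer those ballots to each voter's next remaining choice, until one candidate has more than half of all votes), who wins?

D

Round 1: A 10, B 32, C 13, D 14. A eliminated.
Round 2: B 32, C 13, D 24. C eliminated.
Round 3: B 32, D 37. D has a majority (≥35).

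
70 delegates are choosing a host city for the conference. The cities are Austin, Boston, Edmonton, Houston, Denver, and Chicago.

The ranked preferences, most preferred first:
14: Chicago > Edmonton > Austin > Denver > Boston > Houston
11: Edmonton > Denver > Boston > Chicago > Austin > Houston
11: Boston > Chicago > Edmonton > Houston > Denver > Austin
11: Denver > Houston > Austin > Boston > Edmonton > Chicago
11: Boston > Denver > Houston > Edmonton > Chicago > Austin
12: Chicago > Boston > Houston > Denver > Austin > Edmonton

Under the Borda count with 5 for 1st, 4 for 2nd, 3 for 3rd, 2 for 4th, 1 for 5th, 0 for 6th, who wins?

Boston

Austin: 14×3 + 11×1 + 11×0 + 11×3 + 11×0 + 12×1 = 98
Boston: 14×1 + 11×3 + 11×5 + 11×2 + 11×5 + 12×4 = 227
Edmonton: 14×4 + 11×5 + 11×3 + 11×1 + 11×2 + 12×0 = 177
Houston: 14×0 + 11×0 + 11×2 + 11×4 + 11×3 + 12×3 = 135
Denver: 14×2 + 11×4 + 11×1 + 11×5 + 11×4 + 12×2 = 206
Chicago: 14×5 + 11×2 + 11×4 + 11×0 + 11×1 + 12×5 = 207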